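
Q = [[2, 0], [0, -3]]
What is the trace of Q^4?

97

Q^2 = [[4, 0], [0, 9]]
Q^3 = [[8, 0], [0, -27]]
Q^4 = [[16, 0], [0, 81]]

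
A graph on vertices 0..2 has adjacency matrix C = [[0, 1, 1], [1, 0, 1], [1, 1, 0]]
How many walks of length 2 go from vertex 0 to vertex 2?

1

The number of length-2 walks from vertex 0 to vertex 2 is entry (0,2) of C², where C is the adjacency matrix.
C² = [[2, 1, 1], [1, 2, 1], [1, 1, 2]]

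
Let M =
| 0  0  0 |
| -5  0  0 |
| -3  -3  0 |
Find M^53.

M is strictly triangular, hence nilpotent: M^3 = 0, so M^53 = 0.

[[0, 0, 0], [0, 0, 0], [0, 0, 0]]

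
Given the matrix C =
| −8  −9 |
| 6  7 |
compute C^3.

tr C = −1 and det C = −2, so the characteristic polynomial is λ² − (−1)λ + (−2) with roots 1 and −2.
Eigenvectors give P = [[−1, 3], [1, −2]] with P⁻¹ = [[2, 3], [1, 1]], and C = P·diag(1, −2)·P⁻¹.
Then C^3 = P·diag(1, −8)·P⁻¹ = [[−1, −24], [1, 16]] · [[2, 3], [1, 1]] = [[−26, −27], [18, 19]].

[[−26, −27], [18, 19]]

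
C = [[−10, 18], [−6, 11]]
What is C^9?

[[−1540, 3078], [−1026, 2051]]

tr C = 1 and det C = −2, so the characteristic polynomial is λ² − (1)λ + (−2) with roots −1 and 2.
Eigenvectors give P = [[−2, −3], [−1, −2]] with P⁻¹ = [[−2, 3], [1, −2]], and C = P·diag(−1, 2)·P⁻¹.
Then C^9 = P·diag(−1, 512)·P⁻¹ = [[2, −1536], [1, −1024]] · [[−2, 3], [1, −2]] = [[−1540, 3078], [−1026, 2051]].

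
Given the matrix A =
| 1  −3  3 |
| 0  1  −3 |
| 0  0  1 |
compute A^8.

A = I + N where N = [[0, −3, 3], [0, 0, −3], [0, 0, 0]] is strictly upper-triangular, so N^3 = 0.
(I + N)^8 = I + 8·N + 28·N^2 = [[1, −24, 276], [0, 1, −24], [0, 0, 1]].

[[1, −24, 276], [0, 1, −24], [0, 0, 1]]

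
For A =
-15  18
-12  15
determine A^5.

[[-1215, 1458], [-972, 1215]]

tr A = 0 and det A = -9, so the characteristic polynomial is λ² − (0)λ + (-9) with roots 3 and -3.
Eigenvectors give P = [[-1, -3], [-1, -2]] with P⁻¹ = [[2, -3], [-1, 1]], and A = P·diag(3, -3)·P⁻¹.
Then A^5 = P·diag(243, -243)·P⁻¹ = [[-243, 729], [-243, 486]] · [[2, -3], [-1, 1]] = [[-1215, 1458], [-972, 1215]].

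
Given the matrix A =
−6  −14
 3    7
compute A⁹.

A² = A (a projection; rank 1, trace 1), so A⁹ = A.

[[−6, −14], [3, 7]]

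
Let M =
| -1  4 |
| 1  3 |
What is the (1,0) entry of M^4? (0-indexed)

M^2 = [[5, 8], [2, 13]]
M^3 = [[3, 44], [11, 47]]
M^4 = [[41, 144], [36, 185]]

36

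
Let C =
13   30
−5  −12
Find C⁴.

tr C = 1 and det C = −6, so the characteristic polynomial is λ² − (1)λ + (−6) with roots 3 and −2.
Eigenvectors give P = [[3, −2], [−1, 1]] with P⁻¹ = [[1, 2], [1, 3]], and C = P·diag(3, −2)·P⁻¹.
Then C⁴ = P·diag(81, 16)·P⁻¹ = [[243, −32], [−81, 16]] · [[1, 2], [1, 3]] = [[211, 390], [−65, −114]].

[[211, 390], [−65, −114]]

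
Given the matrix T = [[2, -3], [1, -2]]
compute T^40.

[[1, 0], [0, 1]]

T² = I (check: tr T = 0 and det T = -1), so T^40 = I since 40 is even.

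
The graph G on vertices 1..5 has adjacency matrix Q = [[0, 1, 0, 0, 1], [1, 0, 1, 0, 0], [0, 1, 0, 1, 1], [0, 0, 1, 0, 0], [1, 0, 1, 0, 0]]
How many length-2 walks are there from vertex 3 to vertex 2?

0

The number of length-2 walks from vertex 3 to vertex 2 is entry (3,2) of Q², where Q is the adjacency matrix.
Q² = [[2, 0, 2, 0, 0], [0, 2, 0, 1, 2], [2, 0, 3, 0, 0], [0, 1, 0, 1, 1], [0, 2, 0, 1, 2]]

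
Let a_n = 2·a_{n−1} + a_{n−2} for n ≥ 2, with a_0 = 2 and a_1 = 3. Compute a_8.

1562

With companion matrix Q = [[2, 1], [1, 0]], [a_n, a_{n−1}]ᵀ = Q·[a_{n−1}, a_{n−2}]ᵀ, so [a_8, a_7]ᵀ = Q^7·[a_1, a_0]ᵀ.
Q^7 = [[408, 169], [169, 70]], giving [a_8, a_7]ᵀ = [[1562], [647]].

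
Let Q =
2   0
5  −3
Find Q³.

[[8, 0], [35, −27]]

tr Q = −1 and det Q = −6, so the characteristic polynomial is λ² − (−1)λ + (−6) with roots −3 and 2.
Eigenvectors give P = [[0, 1], [−1, 1]] with P⁻¹ = [[1, −1], [1, 0]], and Q = P·diag(−3, 2)·P⁻¹.
Then Q³ = P·diag(−27, 8)·P⁻¹ = [[0, 8], [27, 8]] · [[1, −1], [1, 0]] = [[8, 0], [35, −27]].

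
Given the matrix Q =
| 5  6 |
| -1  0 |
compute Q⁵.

[[665, 1266], [-211, -390]]

tr Q = 5 and det Q = 6, so the characteristic polynomial is λ² − (5)λ + (6) with roots 3 and 2.
Eigenvectors give P = [[3, -2], [-1, 1]] with P⁻¹ = [[1, 2], [1, 3]], and Q = P·diag(3, 2)·P⁻¹.
Then Q⁵ = P·diag(243, 32)·P⁻¹ = [[729, -64], [-243, 32]] · [[1, 2], [1, 3]] = [[665, 1266], [-211, -390]].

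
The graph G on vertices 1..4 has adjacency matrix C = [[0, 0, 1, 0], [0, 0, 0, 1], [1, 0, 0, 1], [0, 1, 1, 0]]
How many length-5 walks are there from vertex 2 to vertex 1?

3

The number of length-5 walks from vertex 2 to vertex 1 is entry (2,1) of C⁵, where C is the adjacency matrix.
C² = [[1, 0, 0, 1], [0, 1, 1, 0], [0, 1, 2, 0], [1, 0, 0, 2]]
C³ = [[0, 1, 2, 0], [1, 0, 0, 2], [2, 0, 0, 3], [0, 2, 3, 0]]
C⁴ = [[2, 0, 0, 3], [0, 2, 3, 0], [0, 3, 5, 0], [3, 0, 0, 5]]
C⁵ = [[0, 3, 5, 0], [3, 0, 0, 5], [5, 0, 0, 8], [0, 5, 8, 0]]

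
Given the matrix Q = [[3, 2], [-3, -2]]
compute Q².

[[3, 2], [-3, -2]]

Q² = Q (a projection; rank 1, trace 1), so Q² = Q.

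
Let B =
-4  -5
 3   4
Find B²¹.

B² = I (check: tr B = 0 and det B = -1), so B²¹ = B since 21 is odd.

[[-4, -5], [3, 4]]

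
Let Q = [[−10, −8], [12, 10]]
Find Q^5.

tr Q = 0 and det Q = −4, so the characteristic polynomial is λ² − (0)λ + (−4) with roots −2 and 2.
Eigenvectors give P = [[−1, −2], [1, 3]] with P⁻¹ = [[−3, −2], [1, 1]], and Q = P·diag(−2, 2)·P⁻¹.
Then Q^5 = P·diag(−32, 32)·P⁻¹ = [[32, −64], [−32, 96]] · [[−3, −2], [1, 1]] = [[−160, −128], [192, 160]].

[[−160, −128], [192, 160]]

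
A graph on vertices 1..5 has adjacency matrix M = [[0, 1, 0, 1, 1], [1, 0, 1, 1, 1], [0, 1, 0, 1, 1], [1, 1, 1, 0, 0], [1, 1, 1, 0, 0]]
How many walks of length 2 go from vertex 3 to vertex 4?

1

The number of length-2 walks from vertex 3 to vertex 4 is entry (3,4) of M², where M is the adjacency matrix.
M² = [[3, 2, 3, 1, 1], [2, 4, 2, 2, 2], [3, 2, 3, 1, 1], [1, 2, 1, 3, 3], [1, 2, 1, 3, 3]]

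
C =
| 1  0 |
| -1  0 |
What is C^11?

C² = C (a projection; rank 1, trace 1), so C^11 = C.

[[1, 0], [-1, 0]]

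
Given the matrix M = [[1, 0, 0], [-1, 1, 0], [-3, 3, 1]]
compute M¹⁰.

[[1, 0, 0], [-10, 1, 0], [-165, 30, 1]]

M = I + N where N = [[0, 0, 0], [-1, 0, 0], [-3, 3, 0]] is strictly lower-triangular, so N³ = 0.
(I + N)¹⁰ = I + 10·N + 45·N² = [[1, 0, 0], [-10, 1, 0], [-165, 30, 1]].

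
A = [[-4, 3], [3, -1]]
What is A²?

[[25, -15], [-15, 10]]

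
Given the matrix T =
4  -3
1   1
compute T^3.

T^2 = [[13, -15], [5, -2]]
T^3 = [[37, -54], [18, -17]]

[[37, -54], [18, -17]]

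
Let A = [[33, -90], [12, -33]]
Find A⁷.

[[24057, -65610], [8748, -24057]]

tr A = 0 and det A = -9, so the characteristic polynomial is λ² − (0)λ + (-9) with roots -3 and 3.
Eigenvectors give P = [[5, 3], [2, 1]] with P⁻¹ = [[-1, 3], [2, -5]], and A = P·diag(-3, 3)·P⁻¹.
Then A⁷ = P·diag(-2187, 2187)·P⁻¹ = [[-10935, 6561], [-4374, 2187]] · [[-1, 3], [2, -5]] = [[24057, -65610], [8748, -24057]].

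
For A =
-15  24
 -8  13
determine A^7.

tr A = -2 and det A = -3, so the characteristic polynomial is λ² − (-2)λ + (-3) with roots -3 and 1.
Eigenvectors give P = [[2, -3], [1, -2]] with P⁻¹ = [[2, -3], [1, -2]], and A = P·diag(-3, 1)·P⁻¹.
Then A^7 = P·diag(-2187, 1)·P⁻¹ = [[-4374, -3], [-2187, -2]] · [[2, -3], [1, -2]] = [[-8751, 13128], [-4376, 6565]].

[[-8751, 13128], [-4376, 6565]]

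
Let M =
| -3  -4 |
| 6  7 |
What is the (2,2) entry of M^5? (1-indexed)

727

tr M = 4 and det M = 3, so the characteristic polynomial is λ² − (4)λ + (3) with roots 3 and 1.
Eigenvectors give P = [[-2, -1], [3, 1]] with P⁻¹ = [[1, 1], [-3, -2]], and M = P·diag(3, 1)·P⁻¹.
Then M^5 = P·diag(243, 1)·P⁻¹ = [[-486, -1], [729, 1]] · [[1, 1], [-3, -2]] = [[-483, -484], [726, 727]].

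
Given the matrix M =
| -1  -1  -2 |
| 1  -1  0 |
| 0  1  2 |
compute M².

[[0, 0, -2], [-2, 0, -2], [1, 1, 4]]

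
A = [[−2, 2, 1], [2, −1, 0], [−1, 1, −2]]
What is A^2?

[[7, −5, −4], [−6, 5, 2], [6, −5, 3]]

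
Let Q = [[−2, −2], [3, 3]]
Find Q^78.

[[−2, −2], [3, 3]]

Q² = Q (a projection; rank 1, trace 1), so Q^78 = Q.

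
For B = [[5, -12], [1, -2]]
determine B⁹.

tr B = 3 and det B = 2, so the characteristic polynomial is λ² − (3)λ + (2) with roots 1 and 2.
Eigenvectors give P = [[3, 4], [1, 1]] with P⁻¹ = [[-1, 4], [1, -3]], and B = P·diag(1, 2)·P⁻¹.
Then B⁹ = P·diag(1, 512)·P⁻¹ = [[3, 2048], [1, 512]] · [[-1, 4], [1, -3]] = [[2045, -6132], [511, -1532]].

[[2045, -6132], [511, -1532]]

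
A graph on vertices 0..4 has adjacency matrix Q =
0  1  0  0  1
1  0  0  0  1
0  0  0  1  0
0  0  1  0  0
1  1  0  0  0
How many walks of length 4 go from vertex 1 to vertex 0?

The number of length-4 walks from vertex 1 to vertex 0 is entry (1,0) of Q⁴, where Q is the adjacency matrix.
Q² = [[2, 1, 0, 0, 1], [1, 2, 0, 0, 1], [0, 0, 1, 0, 0], [0, 0, 0, 1, 0], [1, 1, 0, 0, 2]]
Q³ = [[2, 3, 0, 0, 3], [3, 2, 0, 0, 3], [0, 0, 0, 1, 0], [0, 0, 1, 0, 0], [3, 3, 0, 0, 2]]
Q⁴ = [[6, 5, 0, 0, 5], [5, 6, 0, 0, 5], [0, 0, 1, 0, 0], [0, 0, 0, 1, 0], [5, 5, 0, 0, 6]]

5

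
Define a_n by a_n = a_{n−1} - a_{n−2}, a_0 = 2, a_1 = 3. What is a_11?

With companion matrix A = [[1, -1], [1, 0]], [a_n, a_{n−1}]ᵀ = A·[a_{n−1}, a_{n−2}]ᵀ, so [a_11, a_10]ᵀ = A¹⁰·[a_1, a_0]ᵀ.
A¹⁰ = [[-1, 1], [-1, 0]], giving [a_11, a_10]ᵀ = [[-1], [-3]].

-1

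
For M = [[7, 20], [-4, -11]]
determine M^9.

[[78727, 196820], [-39364, -98411]]

tr M = -4 and det M = 3, so the characteristic polynomial is λ² − (-4)λ + (3) with roots -3 and -1.
Eigenvectors give P = [[-2, 5], [1, -2]] with P⁻¹ = [[2, 5], [1, 2]], and M = P·diag(-3, -1)·P⁻¹.
Then M^9 = P·diag(-19683, -1)·P⁻¹ = [[39366, -5], [-19683, 2]] · [[2, 5], [1, 2]] = [[78727, 196820], [-39364, -98411]].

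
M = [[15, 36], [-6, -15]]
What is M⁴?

[[81, 0], [0, 81]]

tr M = 0 and det M = -9, so the characteristic polynomial is λ² − (0)λ + (-9) with roots -3 and 3.
Eigenvectors give P = [[-2, 3], [1, -1]] with P⁻¹ = [[1, 3], [1, 2]], and M = P·diag(-3, 3)·P⁻¹.
Then M⁴ = P·diag(81, 81)·P⁻¹ = [[-162, 243], [81, -81]] · [[1, 3], [1, 2]] = [[81, 0], [0, 81]].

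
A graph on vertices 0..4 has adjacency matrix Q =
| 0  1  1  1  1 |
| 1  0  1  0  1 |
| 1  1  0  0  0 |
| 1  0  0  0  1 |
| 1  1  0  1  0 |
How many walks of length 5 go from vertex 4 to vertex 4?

The number of length-5 walks from vertex 4 to vertex 4 is entry (4,4) of Q⁵, where Q is the adjacency matrix.
Q² = [[4, 2, 1, 1, 2], [2, 3, 1, 2, 1], [1, 1, 2, 1, 2], [1, 2, 1, 2, 1], [2, 1, 2, 1, 3]]
Q³ = [[6, 7, 6, 6, 7], [7, 4, 5, 3, 7], [6, 5, 2, 3, 3], [6, 3, 3, 2, 5], [7, 7, 3, 5, 4]]
Q⁴ = [[26, 19, 13, 13, 19], [19, 19, 11, 14, 14], [13, 11, 11, 9, 14], [13, 14, 9, 11, 11], [19, 14, 14, 11, 19]]
Q⁵ = [[64, 58, 45, 45, 58], [58, 44, 38, 33, 52], [45, 38, 24, 27, 33], [45, 33, 27, 24, 38], [58, 52, 33, 38, 44]]

44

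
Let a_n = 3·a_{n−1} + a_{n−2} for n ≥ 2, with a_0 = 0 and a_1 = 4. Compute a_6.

1440

With companion matrix M = [[3, 1], [1, 0]], [a_n, a_{n−1}]ᵀ = M·[a_{n−1}, a_{n−2}]ᵀ, so [a_6, a_5]ᵀ = M^5·[a_1, a_0]ᵀ.
M^5 = [[360, 109], [109, 33]], giving [a_6, a_5]ᵀ = [[1440], [436]].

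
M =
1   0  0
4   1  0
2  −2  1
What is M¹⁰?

M = I + N where N = [[0, 0, 0], [4, 0, 0], [2, −2, 0]] is strictly lower-triangular, so N³ = 0.
(I + N)¹⁰ = I + 10·N + 45·N² = [[1, 0, 0], [40, 1, 0], [−340, −20, 1]].

[[1, 0, 0], [40, 1, 0], [−340, −20, 1]]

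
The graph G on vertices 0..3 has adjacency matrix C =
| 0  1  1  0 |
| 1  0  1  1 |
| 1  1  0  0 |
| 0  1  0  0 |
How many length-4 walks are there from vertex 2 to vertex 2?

7

The number of length-4 walks from vertex 2 to vertex 2 is entry (2,2) of C^4, where C is the adjacency matrix.
C^2 = [[2, 1, 1, 1], [1, 3, 1, 0], [1, 1, 2, 1], [1, 0, 1, 1]]
C^3 = [[2, 4, 3, 1], [4, 2, 4, 3], [3, 4, 2, 1], [1, 3, 1, 0]]
C^4 = [[7, 6, 6, 4], [6, 11, 6, 2], [6, 6, 7, 4], [4, 2, 4, 3]]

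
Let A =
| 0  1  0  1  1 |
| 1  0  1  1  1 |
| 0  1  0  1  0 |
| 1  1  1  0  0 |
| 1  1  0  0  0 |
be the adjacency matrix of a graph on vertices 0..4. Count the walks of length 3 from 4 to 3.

The number of length-3 walks from vertex 4 to vertex 3 is entry (4,3) of A³, where A is the adjacency matrix.
A² = [[3, 2, 2, 1, 1], [2, 4, 1, 2, 1], [2, 1, 2, 1, 1], [1, 2, 1, 3, 2], [1, 1, 1, 2, 2]]
A³ = [[4, 7, 3, 7, 5], [7, 6, 6, 7, 6], [3, 6, 2, 5, 3], [7, 7, 5, 4, 3], [5, 6, 3, 3, 2]]

3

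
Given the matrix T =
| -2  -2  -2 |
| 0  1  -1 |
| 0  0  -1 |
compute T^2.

[[4, 2, 8], [0, 1, 0], [0, 0, 1]]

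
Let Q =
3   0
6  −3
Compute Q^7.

[[2187, 0], [4374, −2187]]

tr Q = 0 and det Q = −9, so the characteristic polynomial is λ² − (0)λ + (−9) with roots −3 and 3.
Eigenvectors give P = [[0, −1], [−1, −1]] with P⁻¹ = [[1, −1], [−1, 0]], and Q = P·diag(−3, 3)·P⁻¹.
Then Q^7 = P·diag(−2187, 2187)·P⁻¹ = [[0, −2187], [2187, −2187]] · [[1, −1], [−1, 0]] = [[2187, 0], [4374, −2187]].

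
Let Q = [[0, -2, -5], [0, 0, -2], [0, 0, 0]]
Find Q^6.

[[0, 0, 0], [0, 0, 0], [0, 0, 0]]

Q is strictly triangular, hence nilpotent: Q^3 = 0, so Q^6 = 0.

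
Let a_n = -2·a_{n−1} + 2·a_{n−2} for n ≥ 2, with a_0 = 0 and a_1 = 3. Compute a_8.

-2688

With companion matrix T = [[-2, 2], [1, 0]], [a_n, a_{n−1}]ᵀ = T·[a_{n−1}, a_{n−2}]ᵀ, so [a_8, a_7]ᵀ = T⁷·[a_1, a_0]ᵀ.
T⁷ = [[-896, 656], [328, -240]], giving [a_8, a_7]ᵀ = [[-2688], [984]].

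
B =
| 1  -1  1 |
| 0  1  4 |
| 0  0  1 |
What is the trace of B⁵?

3

B = I + N where N = [[0, -1, 1], [0, 0, 4], [0, 0, 0]] is strictly upper-triangular, so N³ = 0.
(I + N)⁵ = I + 5·N + 10·N² = [[1, -5, -35], [0, 1, 20], [0, 0, 1]].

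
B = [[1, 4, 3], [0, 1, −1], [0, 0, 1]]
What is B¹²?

B = I + N where N = [[0, 4, 3], [0, 0, −1], [0, 0, 0]] is strictly upper-triangular, so N³ = 0.
(I + N)¹² = I + 12·N + 66·N² = [[1, 48, −228], [0, 1, −12], [0, 0, 1]].

[[1, 48, −228], [0, 1, −12], [0, 0, 1]]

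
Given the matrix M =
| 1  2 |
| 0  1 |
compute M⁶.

M = I + N where N = [[0, 2], [0, 0]] is strictly upper-triangular, so N² = 0.
(I + N)⁶ = I + 6·N = [[1, 12], [0, 1]].

[[1, 12], [0, 1]]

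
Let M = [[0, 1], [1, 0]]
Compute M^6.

[[1, 0], [0, 1]]

M² = I (check: tr M = 0 and det M = −1), so M^6 = I since 6 is even.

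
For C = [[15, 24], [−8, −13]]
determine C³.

[[111, 168], [−56, −85]]

tr C = 2 and det C = −3, so the characteristic polynomial is λ² − (2)λ + (−3) with roots 3 and −1.
Eigenvectors give P = [[−2, −3], [1, 2]] with P⁻¹ = [[−2, −3], [1, 2]], and C = P·diag(3, −1)·P⁻¹.
Then C³ = P·diag(27, −1)·P⁻¹ = [[−54, 3], [27, −2]] · [[−2, −3], [1, 2]] = [[111, 168], [−56, −85]].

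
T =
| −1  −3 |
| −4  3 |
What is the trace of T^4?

706

T^2 = [[13, −6], [−8, 21]]
T^3 = [[11, −57], [−76, 87]]
T^4 = [[217, −204], [−272, 489]]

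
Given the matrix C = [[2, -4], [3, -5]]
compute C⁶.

[[-188, 252], [-189, 253]]

tr C = -3 and det C = 2, so the characteristic polynomial is λ² − (-3)λ + (2) with roots -1 and -2.
Eigenvectors give P = [[4, -1], [3, -1]] with P⁻¹ = [[1, -1], [3, -4]], and C = P·diag(-1, -2)·P⁻¹.
Then C⁶ = P·diag(1, 64)·P⁻¹ = [[4, -64], [3, -64]] · [[1, -1], [3, -4]] = [[-188, 252], [-189, 253]].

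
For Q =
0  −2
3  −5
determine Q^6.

tr Q = −5 and det Q = 6, so the characteristic polynomial is λ² − (−5)λ + (6) with roots −3 and −2.
Eigenvectors give P = [[−2, 1], [−3, 1]] with P⁻¹ = [[1, −1], [3, −2]], and Q = P·diag(−3, −2)·P⁻¹.
Then Q^6 = P·diag(729, 64)·P⁻¹ = [[−1458, 64], [−2187, 64]] · [[1, −1], [3, −2]] = [[−1266, 1330], [−1995, 2059]].

[[−1266, 1330], [−1995, 2059]]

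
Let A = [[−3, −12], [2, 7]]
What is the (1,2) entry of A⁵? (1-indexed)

−1452

tr A = 4 and det A = 3, so the characteristic polynomial is λ² − (4)λ + (3) with roots 1 and 3.
Eigenvectors give P = [[3, −2], [−1, 1]] with P⁻¹ = [[1, 2], [1, 3]], and A = P·diag(1, 3)·P⁻¹.
Then A⁵ = P·diag(1, 243)·P⁻¹ = [[3, −486], [−1, 243]] · [[1, 2], [1, 3]] = [[−483, −1452], [242, 727]].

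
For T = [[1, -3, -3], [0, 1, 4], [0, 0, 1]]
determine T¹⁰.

T = I + N where N = [[0, -3, -3], [0, 0, 4], [0, 0, 0]] is strictly upper-triangular, so N³ = 0.
(I + N)¹⁰ = I + 10·N + 45·N² = [[1, -30, -570], [0, 1, 40], [0, 0, 1]].

[[1, -30, -570], [0, 1, 40], [0, 0, 1]]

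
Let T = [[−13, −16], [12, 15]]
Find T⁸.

tr T = 2 and det T = −3, so the characteristic polynomial is λ² − (2)λ + (−3) with roots 3 and −1.
Eigenvectors give P = [[−1, 4], [1, −3]] with P⁻¹ = [[3, 4], [1, 1]], and T = P·diag(3, −1)·P⁻¹.
Then T⁸ = P·diag(6561, 1)·P⁻¹ = [[−6561, 4], [6561, −3]] · [[3, 4], [1, 1]] = [[−19679, −26240], [19680, 26241]].

[[−19679, −26240], [19680, 26241]]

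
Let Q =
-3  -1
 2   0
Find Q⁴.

[[31, 15], [-30, -14]]

tr Q = -3 and det Q = 2, so the characteristic polynomial is λ² − (-3)λ + (2) with roots -2 and -1.
Eigenvectors give P = [[-1, -1], [1, 2]] with P⁻¹ = [[-2, -1], [1, 1]], and Q = P·diag(-2, -1)·P⁻¹.
Then Q⁴ = P·diag(16, 1)·P⁻¹ = [[-16, -1], [16, 2]] · [[-2, -1], [1, 1]] = [[31, 15], [-30, -14]].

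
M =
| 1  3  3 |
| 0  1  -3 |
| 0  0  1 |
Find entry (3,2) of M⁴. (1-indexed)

M = I + N where N = [[0, 3, 3], [0, 0, -3], [0, 0, 0]] is strictly upper-triangular, so N³ = 0.
(I + N)⁴ = I + 4·N + 6·N² = [[1, 12, -42], [0, 1, -12], [0, 0, 1]].

0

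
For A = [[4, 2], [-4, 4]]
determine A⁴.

A² = [[8, 16], [-32, 8]]
A³ = [[-32, 80], [-160, -32]]
A⁴ = [[-448, 256], [-512, -448]]

[[-448, 256], [-512, -448]]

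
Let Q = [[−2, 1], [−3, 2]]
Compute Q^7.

[[−2, 1], [−3, 2]]

Q² = I (check: tr Q = 0 and det Q = −1), so Q^7 = Q since 7 is odd.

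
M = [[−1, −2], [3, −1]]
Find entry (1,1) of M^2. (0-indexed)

−5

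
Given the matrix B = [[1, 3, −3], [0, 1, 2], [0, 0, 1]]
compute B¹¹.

B = I + N where N = [[0, 3, −3], [0, 0, 2], [0, 0, 0]] is strictly upper-triangular, so N³ = 0.
(I + N)¹¹ = I + 11·N + 55·N² = [[1, 33, 297], [0, 1, 22], [0, 0, 1]].

[[1, 33, 297], [0, 1, 22], [0, 0, 1]]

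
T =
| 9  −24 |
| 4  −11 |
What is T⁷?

[[4377, −13128], [2188, −6563]]

tr T = −2 and det T = −3, so the characteristic polynomial is λ² − (−2)λ + (−3) with roots 1 and −3.
Eigenvectors give P = [[3, −2], [1, −1]] with P⁻¹ = [[1, −2], [1, −3]], and T = P·diag(1, −3)·P⁻¹.
Then T⁷ = P·diag(1, −2187)·P⁻¹ = [[3, 4374], [1, 2187]] · [[1, −2], [1, −3]] = [[4377, −13128], [2188, −6563]].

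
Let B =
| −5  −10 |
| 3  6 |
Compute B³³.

[[−5, −10], [3, 6]]

B² = B (a projection; rank 1, trace 1), so B³³ = B.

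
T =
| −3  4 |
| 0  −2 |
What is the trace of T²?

13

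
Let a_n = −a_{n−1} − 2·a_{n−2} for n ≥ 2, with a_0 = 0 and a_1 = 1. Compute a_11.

23

With companion matrix Q = [[−1, −2], [1, 0]], [a_n, a_{n−1}]ᵀ = Q·[a_{n−1}, a_{n−2}]ᵀ, so [a_11, a_10]ᵀ = Q^10·[a_1, a_0]ᵀ.
Q^10 = [[23, −22], [11, 34]], giving [a_11, a_10]ᵀ = [[23], [11]].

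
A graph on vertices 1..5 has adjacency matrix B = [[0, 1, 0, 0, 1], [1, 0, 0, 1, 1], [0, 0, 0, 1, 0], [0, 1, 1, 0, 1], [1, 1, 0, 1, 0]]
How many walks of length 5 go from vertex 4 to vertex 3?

15

The number of length-5 walks from vertex 4 to vertex 3 is entry (4,3) of B^5, where B is the adjacency matrix.
B^2 = [[2, 1, 0, 2, 1], [1, 3, 1, 1, 2], [0, 1, 1, 0, 1], [2, 1, 0, 3, 1], [1, 2, 1, 1, 3]]
B^3 = [[2, 5, 2, 2, 5], [5, 4, 1, 6, 5], [2, 1, 0, 3, 1], [2, 6, 3, 2, 6], [5, 5, 1, 6, 4]]
B^4 = [[10, 9, 2, 12, 9], [9, 16, 6, 10, 15], [2, 6, 3, 2, 6], [12, 10, 2, 15, 10], [9, 15, 6, 10, 16]]
B^5 = [[18, 31, 12, 20, 31], [31, 34, 10, 37, 35], [12, 10, 2, 15, 10], [20, 37, 15, 22, 37], [31, 35, 10, 37, 34]]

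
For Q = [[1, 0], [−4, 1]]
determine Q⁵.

[[1, 0], [−20, 1]]

Q = I + N where N = [[0, 0], [−4, 0]] is strictly lower-triangular, so N² = 0.
(I + N)⁵ = I + 5·N = [[1, 0], [−20, 1]].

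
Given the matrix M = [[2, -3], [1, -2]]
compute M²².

M² = I (check: tr M = 0 and det M = -1), so M²² = I since 22 is even.

[[1, 0], [0, 1]]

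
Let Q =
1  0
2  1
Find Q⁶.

Q = I + N where N = [[0, 0], [2, 0]] is strictly lower-triangular, so N² = 0.
(I + N)⁶ = I + 6·N = [[1, 0], [12, 1]].

[[1, 0], [12, 1]]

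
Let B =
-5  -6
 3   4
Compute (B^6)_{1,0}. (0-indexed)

tr B = -1 and det B = -2, so the characteristic polynomial is λ² − (-1)λ + (-2) with roots 1 and -2.
Eigenvectors give P = [[1, 2], [-1, -1]] with P⁻¹ = [[-1, -2], [1, 1]], and B = P·diag(1, -2)·P⁻¹.
Then B^6 = P·diag(1, 64)·P⁻¹ = [[1, 128], [-1, -64]] · [[-1, -2], [1, 1]] = [[127, 126], [-63, -62]].

-63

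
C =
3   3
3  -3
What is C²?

[[18, 0], [0, 18]]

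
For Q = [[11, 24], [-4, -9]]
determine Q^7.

tr Q = 2 and det Q = -3, so the characteristic polynomial is λ² − (2)λ + (-3) with roots -1 and 3.
Eigenvectors give P = [[2, 3], [-1, -1]] with P⁻¹ = [[-1, -3], [1, 2]], and Q = P·diag(-1, 3)·P⁻¹.
Then Q^7 = P·diag(-1, 2187)·P⁻¹ = [[-2, 6561], [1, -2187]] · [[-1, -3], [1, 2]] = [[6563, 13128], [-2188, -4377]].

[[6563, 13128], [-2188, -4377]]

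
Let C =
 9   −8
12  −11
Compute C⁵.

tr C = −2 and det C = −3, so the characteristic polynomial is λ² − (−2)λ + (−3) with roots −3 and 1.
Eigenvectors give P = [[2, −1], [3, −1]] with P⁻¹ = [[−1, 1], [−3, 2]], and C = P·diag(−3, 1)·P⁻¹.
Then C⁵ = P·diag(−243, 1)·P⁻¹ = [[−486, −1], [−729, −1]] · [[−1, 1], [−3, 2]] = [[489, −488], [732, −731]].

[[489, −488], [732, −731]]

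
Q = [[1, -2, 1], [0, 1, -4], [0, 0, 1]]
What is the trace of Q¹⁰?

3

Q = I + N where N = [[0, -2, 1], [0, 0, -4], [0, 0, 0]] is strictly upper-triangular, so N³ = 0.
(I + N)¹⁰ = I + 10·N + 45·N² = [[1, -20, 370], [0, 1, -40], [0, 0, 1]].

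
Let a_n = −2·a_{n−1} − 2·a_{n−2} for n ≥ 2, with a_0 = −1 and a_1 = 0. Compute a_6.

With companion matrix T = [[−2, −2], [1, 0]], [a_n, a_{n−1}]ᵀ = T·[a_{n−1}, a_{n−2}]ᵀ, so [a_6, a_5]ᵀ = T^5·[a_1, a_0]ᵀ.
T^5 = [[8, 8], [−4, 0]], giving [a_6, a_5]ᵀ = [[−8], [0]].

−8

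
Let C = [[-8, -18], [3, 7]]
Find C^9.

[[-1538, -3078], [513, 1027]]

tr C = -1 and det C = -2, so the characteristic polynomial is λ² − (-1)λ + (-2) with roots -2 and 1.
Eigenvectors give P = [[3, 2], [-1, -1]] with P⁻¹ = [[1, 2], [-1, -3]], and C = P·diag(-2, 1)·P⁻¹.
Then C^9 = P·diag(-512, 1)·P⁻¹ = [[-1536, 2], [512, -1]] · [[1, 2], [-1, -3]] = [[-1538, -3078], [513, 1027]].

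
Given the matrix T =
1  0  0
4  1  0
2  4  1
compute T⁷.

T = I + N where N = [[0, 0, 0], [4, 0, 0], [2, 4, 0]] is strictly lower-triangular, so N³ = 0.
(I + N)⁷ = I + 7·N + 21·N² = [[1, 0, 0], [28, 1, 0], [350, 28, 1]].

[[1, 0, 0], [28, 1, 0], [350, 28, 1]]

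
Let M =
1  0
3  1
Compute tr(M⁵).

M = I + N where N = [[0, 0], [3, 0]] is strictly lower-triangular, so N² = 0.
(I + N)⁵ = I + 5·N = [[1, 0], [15, 1]].

2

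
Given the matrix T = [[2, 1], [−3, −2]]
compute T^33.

[[2, 1], [−3, −2]]

T² = I (check: tr T = 0 and det T = −1), so T^33 = T since 33 is odd.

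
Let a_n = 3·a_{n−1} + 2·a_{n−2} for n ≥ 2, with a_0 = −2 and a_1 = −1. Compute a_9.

−47479

With companion matrix T = [[3, 2], [1, 0]], [a_n, a_{n−1}]ᵀ = T·[a_{n−1}, a_{n−2}]ᵀ, so [a_9, a_8]ᵀ = T^8·[a_1, a_0]ᵀ.
T^8 = [[22363, 12558], [6279, 3526]], giving [a_9, a_8]ᵀ = [[−47479], [−13331]].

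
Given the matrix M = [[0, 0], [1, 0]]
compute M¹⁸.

[[0, 0], [0, 0]]

M is strictly triangular, hence nilpotent: M² = 0, so M¹⁸ = 0.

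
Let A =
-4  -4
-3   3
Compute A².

[[28, 4], [3, 21]]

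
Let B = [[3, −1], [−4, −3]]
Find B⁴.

[[169, 0], [0, 169]]

B² = [[13, 0], [0, 13]]
B³ = [[39, −13], [−52, −39]]
B⁴ = [[169, 0], [0, 169]]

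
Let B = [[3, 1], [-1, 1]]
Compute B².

[[8, 4], [-4, 0]]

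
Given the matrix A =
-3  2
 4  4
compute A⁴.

A² = [[17, 2], [4, 24]]
A³ = [[-43, 42], [84, 104]]
A⁴ = [[297, 82], [164, 584]]

[[297, 82], [164, 584]]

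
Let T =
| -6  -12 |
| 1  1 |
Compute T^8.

tr T = -5 and det T = 6, so the characteristic polynomial is λ² − (-5)λ + (6) with roots -2 and -3.
Eigenvectors give P = [[-3, -4], [1, 1]] with P⁻¹ = [[1, 4], [-1, -3]], and T = P·diag(-2, -3)·P⁻¹.
Then T^8 = P·diag(256, 6561)·P⁻¹ = [[-768, -26244], [256, 6561]] · [[1, 4], [-1, -3]] = [[25476, 75660], [-6305, -18659]].

[[25476, 75660], [-6305, -18659]]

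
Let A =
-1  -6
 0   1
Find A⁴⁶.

A² = I (check: tr A = 0 and det A = -1), so A⁴⁶ = I since 46 is even.

[[1, 0], [0, 1]]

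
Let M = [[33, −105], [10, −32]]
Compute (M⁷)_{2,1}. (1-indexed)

tr M = 1 and det M = −6, so the characteristic polynomial is λ² − (1)λ + (−6) with roots −2 and 3.
Eigenvectors give P = [[3, 7], [1, 2]] with P⁻¹ = [[−2, 7], [1, −3]], and M = P·diag(−2, 3)·P⁻¹.
Then M⁷ = P·diag(−128, 2187)·P⁻¹ = [[−384, 15309], [−128, 4374]] · [[−2, 7], [1, −3]] = [[16077, −48615], [4630, −14018]].

4630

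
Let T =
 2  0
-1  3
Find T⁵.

[[32, 0], [-211, 243]]

tr T = 5 and det T = 6, so the characteristic polynomial is λ² − (5)λ + (6) with roots 2 and 3.
Eigenvectors give P = [[1, 0], [1, -1]] with P⁻¹ = [[1, 0], [1, -1]], and T = P·diag(2, 3)·P⁻¹.
Then T⁵ = P·diag(32, 243)·P⁻¹ = [[32, 0], [32, -243]] · [[1, 0], [1, -1]] = [[32, 0], [-211, 243]].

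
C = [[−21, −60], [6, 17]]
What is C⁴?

[[801, 2400], [−240, −719]]

tr C = −4 and det C = 3, so the characteristic polynomial is λ² − (−4)λ + (3) with roots −3 and −1.
Eigenvectors give P = [[10, −3], [−3, 1]] with P⁻¹ = [[1, 3], [3, 10]], and C = P·diag(−3, −1)·P⁻¹.
Then C⁴ = P·diag(81, 1)·P⁻¹ = [[810, −3], [−243, 1]] · [[1, 3], [3, 10]] = [[801, 2400], [−240, −719]].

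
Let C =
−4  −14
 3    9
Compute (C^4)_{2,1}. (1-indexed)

195

tr C = 5 and det C = 6, so the characteristic polynomial is λ² − (5)λ + (6) with roots 2 and 3.
Eigenvectors give P = [[7, −2], [−3, 1]] with P⁻¹ = [[1, 2], [3, 7]], and C = P·diag(2, 3)·P⁻¹.
Then C^4 = P·diag(16, 81)·P⁻¹ = [[112, −162], [−48, 81]] · [[1, 2], [3, 7]] = [[−374, −910], [195, 471]].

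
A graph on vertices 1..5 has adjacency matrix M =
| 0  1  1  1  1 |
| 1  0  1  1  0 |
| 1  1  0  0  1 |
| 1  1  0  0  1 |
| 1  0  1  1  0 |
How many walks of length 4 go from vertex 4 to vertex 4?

24

The number of length-4 walks from vertex 4 to vertex 4 is entry (4,4) of M⁴, where M is the adjacency matrix.
M² = [[4, 2, 2, 2, 2], [2, 3, 1, 1, 3], [2, 1, 3, 3, 1], [2, 1, 3, 3, 1], [2, 3, 1, 1, 3]]
M³ = [[8, 8, 8, 8, 8], [8, 4, 8, 8, 4], [8, 8, 4, 4, 8], [8, 8, 4, 4, 8], [8, 4, 8, 8, 4]]
M⁴ = [[32, 24, 24, 24, 24], [24, 24, 16, 16, 24], [24, 16, 24, 24, 16], [24, 16, 24, 24, 16], [24, 24, 16, 16, 24]]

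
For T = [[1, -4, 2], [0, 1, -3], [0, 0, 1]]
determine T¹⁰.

T = I + N where N = [[0, -4, 2], [0, 0, -3], [0, 0, 0]] is strictly upper-triangular, so N³ = 0.
(I + N)¹⁰ = I + 10·N + 45·N² = [[1, -40, 560], [0, 1, -30], [0, 0, 1]].

[[1, -40, 560], [0, 1, -30], [0, 0, 1]]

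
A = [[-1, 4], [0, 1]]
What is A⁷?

A² = I (check: tr A = 0 and det A = -1), so A⁷ = A since 7 is odd.

[[-1, 4], [0, 1]]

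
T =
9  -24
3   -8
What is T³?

T² = T (a projection; rank 1, trace 1), so T³ = T.

[[9, -24], [3, -8]]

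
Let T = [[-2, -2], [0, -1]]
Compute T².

[[4, 6], [0, 1]]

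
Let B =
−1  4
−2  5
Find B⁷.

tr B = 4 and det B = 3, so the characteristic polynomial is λ² − (4)λ + (3) with roots 3 and 1.
Eigenvectors give P = [[−1, −2], [−1, −1]] with P⁻¹ = [[1, −2], [−1, 1]], and B = P·diag(3, 1)·P⁻¹.
Then B⁷ = P·diag(2187, 1)·P⁻¹ = [[−2187, −2], [−2187, −1]] · [[1, −2], [−1, 1]] = [[−2185, 4372], [−2186, 4373]].

[[−2185, 4372], [−2186, 4373]]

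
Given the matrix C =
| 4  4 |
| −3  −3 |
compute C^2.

[[4, 4], [−3, −3]]

C² = C (a projection; rank 1, trace 1), so C^2 = C.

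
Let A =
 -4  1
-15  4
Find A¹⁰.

[[1, 0], [0, 1]]

A² = I (check: tr A = 0 and det A = -1), so A¹⁰ = I since 10 is even.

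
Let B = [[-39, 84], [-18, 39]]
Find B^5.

[[-3159, 6804], [-1458, 3159]]

tr B = 0 and det B = -9, so the characteristic polynomial is λ² − (0)λ + (-9) with roots 3 and -3.
Eigenvectors give P = [[2, 7], [1, 3]] with P⁻¹ = [[-3, 7], [1, -2]], and B = P·diag(3, -3)·P⁻¹.
Then B^5 = P·diag(243, -243)·P⁻¹ = [[486, -1701], [243, -729]] · [[-3, 7], [1, -2]] = [[-3159, 6804], [-1458, 3159]].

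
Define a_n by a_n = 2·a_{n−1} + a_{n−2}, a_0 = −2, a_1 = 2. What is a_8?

478

With companion matrix T = [[2, 1], [1, 0]], [a_n, a_{n−1}]ᵀ = T·[a_{n−1}, a_{n−2}]ᵀ, so [a_8, a_7]ᵀ = T⁷·[a_1, a_0]ᵀ.
T⁷ = [[408, 169], [169, 70]], giving [a_8, a_7]ᵀ = [[478], [198]].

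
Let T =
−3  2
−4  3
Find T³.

[[−3, 2], [−4, 3]]

T² = I (check: tr T = 0 and det T = −1), so T³ = T since 3 is odd.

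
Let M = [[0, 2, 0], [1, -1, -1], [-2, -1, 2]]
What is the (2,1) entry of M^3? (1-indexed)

6

M^2 = [[2, -2, -2], [1, 4, -1], [-5, -5, 5]]
M^3 = [[2, 8, -2], [6, -1, -6], [-15, -10, 15]]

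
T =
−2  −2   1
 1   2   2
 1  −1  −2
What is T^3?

[[−15, 0, 17], [−3, −5, 0], [11, 3, −15]]

T^2 = [[3, −1, −8], [2, 0, 1], [−5, −2, 3]]
T^3 = [[−15, 0, 17], [−3, −5, 0], [11, 3, −15]]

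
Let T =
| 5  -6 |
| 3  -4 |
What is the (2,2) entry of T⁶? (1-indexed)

tr T = 1 and det T = -2, so the characteristic polynomial is λ² − (1)λ + (-2) with roots -1 and 2.
Eigenvectors give P = [[-1, 2], [-1, 1]] with P⁻¹ = [[1, -2], [1, -1]], and T = P·diag(-1, 2)·P⁻¹.
Then T⁶ = P·diag(1, 64)·P⁻¹ = [[-1, 128], [-1, 64]] · [[1, -2], [1, -1]] = [[127, -126], [63, -62]].

-62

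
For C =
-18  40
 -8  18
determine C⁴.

tr C = 0 and det C = -4, so the characteristic polynomial is λ² − (0)λ + (-4) with roots -2 and 2.
Eigenvectors give P = [[5, 2], [2, 1]] with P⁻¹ = [[1, -2], [-2, 5]], and C = P·diag(-2, 2)·P⁻¹.
Then C⁴ = P·diag(16, 16)·P⁻¹ = [[80, 32], [32, 16]] · [[1, -2], [-2, 5]] = [[16, 0], [0, 16]].

[[16, 0], [0, 16]]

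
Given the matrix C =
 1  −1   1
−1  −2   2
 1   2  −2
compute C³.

C² = [[3, 3, −3], [3, 9, −9], [−3, −9, 9]]
C³ = [[−3, −15, 15], [−15, −39, 39], [15, 39, −39]]

[[−3, −15, 15], [−15, −39, 39], [15, 39, −39]]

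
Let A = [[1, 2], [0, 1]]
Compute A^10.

A = I + N where N = [[0, 2], [0, 0]] is strictly upper-triangular, so N^2 = 0.
(I + N)^10 = I + 10·N = [[1, 20], [0, 1]].

[[1, 20], [0, 1]]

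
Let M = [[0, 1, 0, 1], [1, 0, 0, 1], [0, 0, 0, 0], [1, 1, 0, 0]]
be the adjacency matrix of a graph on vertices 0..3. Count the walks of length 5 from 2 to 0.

The number of length-5 walks from vertex 2 to vertex 0 is entry (2,0) of M⁵, where M is the adjacency matrix.
M² = [[2, 1, 0, 1], [1, 2, 0, 1], [0, 0, 0, 0], [1, 1, 0, 2]]
M³ = [[2, 3, 0, 3], [3, 2, 0, 3], [0, 0, 0, 0], [3, 3, 0, 2]]
M⁴ = [[6, 5, 0, 5], [5, 6, 0, 5], [0, 0, 0, 0], [5, 5, 0, 6]]
M⁵ = [[10, 11, 0, 11], [11, 10, 0, 11], [0, 0, 0, 0], [11, 11, 0, 10]]

0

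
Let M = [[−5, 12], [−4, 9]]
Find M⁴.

[[−239, 480], [−160, 321]]

tr M = 4 and det M = 3, so the characteristic polynomial is λ² − (4)λ + (3) with roots 3 and 1.
Eigenvectors give P = [[−3, 2], [−2, 1]] with P⁻¹ = [[1, −2], [2, −3]], and M = P·diag(3, 1)·P⁻¹.
Then M⁴ = P·diag(81, 1)·P⁻¹ = [[−243, 2], [−162, 1]] · [[1, −2], [2, −3]] = [[−239, 480], [−160, 321]].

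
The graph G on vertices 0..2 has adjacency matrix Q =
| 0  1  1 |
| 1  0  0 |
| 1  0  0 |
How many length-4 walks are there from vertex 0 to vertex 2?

0

The number of length-4 walks from vertex 0 to vertex 2 is entry (0,2) of Q⁴, where Q is the adjacency matrix.
Q² = [[2, 0, 0], [0, 1, 1], [0, 1, 1]]
Q³ = [[0, 2, 2], [2, 0, 0], [2, 0, 0]]
Q⁴ = [[4, 0, 0], [0, 2, 2], [0, 2, 2]]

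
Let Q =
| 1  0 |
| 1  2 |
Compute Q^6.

tr Q = 3 and det Q = 2, so the characteristic polynomial is λ² − (3)λ + (2) with roots 1 and 2.
Eigenvectors give P = [[−1, 0], [1, 1]] with P⁻¹ = [[−1, 0], [1, 1]], and Q = P·diag(1, 2)·P⁻¹.
Then Q^6 = P·diag(1, 64)·P⁻¹ = [[−1, 0], [1, 64]] · [[−1, 0], [1, 1]] = [[1, 0], [63, 64]].

[[1, 0], [63, 64]]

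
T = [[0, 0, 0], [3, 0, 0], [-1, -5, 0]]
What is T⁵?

T is strictly triangular, hence nilpotent: T³ = 0, so T⁵ = 0.

[[0, 0, 0], [0, 0, 0], [0, 0, 0]]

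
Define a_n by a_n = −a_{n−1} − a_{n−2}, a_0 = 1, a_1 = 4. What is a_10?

4

With companion matrix Q = [[−1, −1], [1, 0]], [a_n, a_{n−1}]ᵀ = Q·[a_{n−1}, a_{n−2}]ᵀ, so [a_10, a_9]ᵀ = Q^9·[a_1, a_0]ᵀ.
Q^9 = [[1, 0], [0, 1]], giving [a_10, a_9]ᵀ = [[4], [1]].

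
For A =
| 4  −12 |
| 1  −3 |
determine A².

A² = A (a projection; rank 1, trace 1), so A² = A.

[[4, −12], [1, −3]]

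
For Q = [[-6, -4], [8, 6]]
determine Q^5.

[[-96, -64], [128, 96]]

tr Q = 0 and det Q = -4, so the characteristic polynomial is λ² − (0)λ + (-4) with roots -2 and 2.
Eigenvectors give P = [[-1, -1], [1, 2]] with P⁻¹ = [[-2, -1], [1, 1]], and Q = P·diag(-2, 2)·P⁻¹.
Then Q^5 = P·diag(-32, 32)·P⁻¹ = [[32, -32], [-32, 64]] · [[-2, -1], [1, 1]] = [[-96, -64], [128, 96]].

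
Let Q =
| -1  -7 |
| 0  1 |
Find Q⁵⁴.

Q² = I (check: tr Q = 0 and det Q = -1), so Q⁵⁴ = I since 54 is even.

[[1, 0], [0, 1]]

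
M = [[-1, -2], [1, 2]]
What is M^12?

[[-1, -2], [1, 2]]

M² = M (a projection; rank 1, trace 1), so M^12 = M.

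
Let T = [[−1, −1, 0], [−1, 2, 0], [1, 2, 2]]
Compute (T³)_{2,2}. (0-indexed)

8

T² = [[2, −1, 0], [−1, 5, 0], [−1, 7, 4]]
T³ = [[−1, −4, 0], [−4, 11, 0], [−2, 23, 8]]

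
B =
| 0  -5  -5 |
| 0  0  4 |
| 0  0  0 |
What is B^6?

[[0, 0, 0], [0, 0, 0], [0, 0, 0]]

B is strictly triangular, hence nilpotent: B^3 = 0, so B^6 = 0.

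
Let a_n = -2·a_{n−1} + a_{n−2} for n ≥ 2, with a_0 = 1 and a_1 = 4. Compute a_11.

20586

With companion matrix A = [[-2, 1], [1, 0]], [a_n, a_{n−1}]ᵀ = A·[a_{n−1}, a_{n−2}]ᵀ, so [a_11, a_10]ᵀ = A¹⁰·[a_1, a_0]ᵀ.
A¹⁰ = [[5741, -2378], [-2378, 985]], giving [a_11, a_10]ᵀ = [[20586], [-8527]].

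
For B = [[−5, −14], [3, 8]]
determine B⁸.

tr B = 3 and det B = 2, so the characteristic polynomial is λ² − (3)λ + (2) with roots 1 and 2.
Eigenvectors give P = [[−7, −2], [3, 1]] with P⁻¹ = [[−1, −2], [3, 7]], and B = P·diag(1, 2)·P⁻¹.
Then B⁸ = P·diag(1, 256)·P⁻¹ = [[−7, −512], [3, 256]] · [[−1, −2], [3, 7]] = [[−1529, −3570], [765, 1786]].

[[−1529, −3570], [765, 1786]]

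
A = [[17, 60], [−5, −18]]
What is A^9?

[[61097, 242340], [−20195, −80268]]

tr A = −1 and det A = −6, so the characteristic polynomial is λ² − (−1)λ + (−6) with roots 2 and −3.
Eigenvectors give P = [[−4, −3], [1, 1]] with P⁻¹ = [[−1, −3], [1, 4]], and A = P·diag(2, −3)·P⁻¹.
Then A^9 = P·diag(512, −19683)·P⁻¹ = [[−2048, 59049], [512, −19683]] · [[−1, −3], [1, 4]] = [[61097, 242340], [−20195, −80268]].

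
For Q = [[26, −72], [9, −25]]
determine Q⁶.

[[568, −1512], [189, −503]]

tr Q = 1 and det Q = −2, so the characteristic polynomial is λ² − (1)λ + (−2) with roots −1 and 2.
Eigenvectors give P = [[−8, 3], [−3, 1]] with P⁻¹ = [[1, −3], [3, −8]], and Q = P·diag(−1, 2)·P⁻¹.
Then Q⁶ = P·diag(1, 64)·P⁻¹ = [[−8, 192], [−3, 64]] · [[1, −3], [3, −8]] = [[568, −1512], [189, −503]].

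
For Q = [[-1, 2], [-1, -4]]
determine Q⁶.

tr Q = -5 and det Q = 6, so the characteristic polynomial is λ² − (-5)λ + (6) with roots -2 and -3.
Eigenvectors give P = [[-2, 1], [1, -1]] with P⁻¹ = [[-1, -1], [-1, -2]], and Q = P·diag(-2, -3)·P⁻¹.
Then Q⁶ = P·diag(64, 729)·P⁻¹ = [[-128, 729], [64, -729]] · [[-1, -1], [-1, -2]] = [[-601, -1330], [665, 1394]].

[[-601, -1330], [665, 1394]]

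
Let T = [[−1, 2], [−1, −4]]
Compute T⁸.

[[−6049, −12610], [6305, 12866]]

tr T = −5 and det T = 6, so the characteristic polynomial is λ² − (−5)λ + (6) with roots −2 and −3.
Eigenvectors give P = [[2, −1], [−1, 1]] with P⁻¹ = [[1, 1], [1, 2]], and T = P·diag(−2, −3)·P⁻¹.
Then T⁸ = P·diag(256, 6561)·P⁻¹ = [[512, −6561], [−256, 6561]] · [[1, 1], [1, 2]] = [[−6049, −12610], [6305, 12866]].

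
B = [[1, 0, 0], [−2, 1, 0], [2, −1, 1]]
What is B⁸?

B = I + N where N = [[0, 0, 0], [−2, 0, 0], [2, −1, 0]] is strictly lower-triangular, so N³ = 0.
(I + N)⁸ = I + 8·N + 28·N² = [[1, 0, 0], [−16, 1, 0], [72, −8, 1]].

[[1, 0, 0], [−16, 1, 0], [72, −8, 1]]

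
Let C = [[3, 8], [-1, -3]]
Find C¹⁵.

C² = I (check: tr C = 0 and det C = -1), so C¹⁵ = C since 15 is odd.

[[3, 8], [-1, -3]]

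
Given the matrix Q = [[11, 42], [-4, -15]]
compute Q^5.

[[1451, 5082], [-484, -1695]]

tr Q = -4 and det Q = 3, so the characteristic polynomial is λ² − (-4)λ + (3) with roots -3 and -1.
Eigenvectors give P = [[3, 7], [-1, -2]] with P⁻¹ = [[-2, -7], [1, 3]], and Q = P·diag(-3, -1)·P⁻¹.
Then Q^5 = P·diag(-243, -1)·P⁻¹ = [[-729, -7], [243, 2]] · [[-2, -7], [1, 3]] = [[1451, 5082], [-484, -1695]].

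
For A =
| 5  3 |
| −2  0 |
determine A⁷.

tr A = 5 and det A = 6, so the characteristic polynomial is λ² − (5)λ + (6) with roots 2 and 3.
Eigenvectors give P = [[−1, 3], [1, −2]] with P⁻¹ = [[2, 3], [1, 1]], and A = P·diag(2, 3)·P⁻¹.
Then A⁷ = P·diag(128, 2187)·P⁻¹ = [[−128, 6561], [128, −4374]] · [[2, 3], [1, 1]] = [[6305, 6177], [−4118, −3990]].

[[6305, 6177], [−4118, −3990]]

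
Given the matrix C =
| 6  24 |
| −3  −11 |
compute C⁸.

[[−50184, −151320], [18915, 57001]]

tr C = −5 and det C = 6, so the characteristic polynomial is λ² − (−5)λ + (6) with roots −3 and −2.
Eigenvectors give P = [[−8, −3], [3, 1]] with P⁻¹ = [[1, 3], [−3, −8]], and C = P·diag(−3, −2)·P⁻¹.
Then C⁸ = P·diag(6561, 256)·P⁻¹ = [[−52488, −768], [19683, 256]] · [[1, 3], [−3, −8]] = [[−50184, −151320], [18915, 57001]].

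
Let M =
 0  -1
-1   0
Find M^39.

[[0, -1], [-1, 0]]

M² = I (check: tr M = 0 and det M = -1), so M^39 = M since 39 is odd.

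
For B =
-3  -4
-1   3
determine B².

[[13, 0], [0, 13]]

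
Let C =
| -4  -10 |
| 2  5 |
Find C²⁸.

C² = C (a projection; rank 1, trace 1), so C²⁸ = C.

[[-4, -10], [2, 5]]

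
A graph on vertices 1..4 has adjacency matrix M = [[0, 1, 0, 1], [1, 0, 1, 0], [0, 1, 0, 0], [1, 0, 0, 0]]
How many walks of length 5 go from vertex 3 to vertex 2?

The number of length-5 walks from vertex 3 to vertex 2 is entry (3,2) of M^5, where M is the adjacency matrix.
M^2 = [[2, 0, 1, 0], [0, 2, 0, 1], [1, 0, 1, 0], [0, 1, 0, 1]]
M^3 = [[0, 3, 0, 2], [3, 0, 2, 0], [0, 2, 0, 1], [2, 0, 1, 0]]
M^4 = [[5, 0, 3, 0], [0, 5, 0, 3], [3, 0, 2, 0], [0, 3, 0, 2]]
M^5 = [[0, 8, 0, 5], [8, 0, 5, 0], [0, 5, 0, 3], [5, 0, 3, 0]]

5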